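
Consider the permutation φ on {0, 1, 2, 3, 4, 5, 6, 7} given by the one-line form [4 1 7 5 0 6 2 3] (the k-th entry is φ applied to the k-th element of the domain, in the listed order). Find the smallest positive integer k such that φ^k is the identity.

10

Writing φ as disjoint cycles, the cycle lengths are 5, 2, 1.
Since disjoint cycles commute, ord(φ) = lcm(5, 2) = 10.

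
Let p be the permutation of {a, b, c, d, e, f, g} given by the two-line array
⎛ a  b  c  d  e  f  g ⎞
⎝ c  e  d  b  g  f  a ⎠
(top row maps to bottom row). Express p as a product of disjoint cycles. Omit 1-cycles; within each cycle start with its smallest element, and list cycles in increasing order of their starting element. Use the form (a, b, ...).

(a, c, d, b, e, g)

Iterating p from a gives a → c → d → b → e → g → a; that is the 6-cycle (a, c, d, b, e, g).
Repeating from the next unused element and collecting all non-trivial cycles gives (a, c, d, b, e, g).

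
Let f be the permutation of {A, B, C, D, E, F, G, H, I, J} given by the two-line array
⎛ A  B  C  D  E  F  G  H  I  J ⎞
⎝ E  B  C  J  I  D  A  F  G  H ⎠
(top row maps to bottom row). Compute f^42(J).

F

Tracing J → H → … returns to J after 4 steps, so J lies in a 4-cycle (D, J, H, F).
Powers repeat with period 4 on this cycle, and 42 mod 4 = 2, so f^42(J) = f^2(J).
Advancing 2 steps from J: J → H → F.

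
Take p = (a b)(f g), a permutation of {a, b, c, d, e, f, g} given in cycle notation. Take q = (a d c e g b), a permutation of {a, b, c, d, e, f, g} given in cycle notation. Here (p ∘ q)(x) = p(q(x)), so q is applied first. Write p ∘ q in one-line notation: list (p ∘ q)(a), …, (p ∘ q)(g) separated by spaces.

(p ∘ q)(x) = p(q(x)). Computing each image: p(q(a)) = p(d) = d, p(q(b)) = p(a) = b, p(q(c)) = p(e) = e, p(q(d)) = p(c) = c, p(q(e)) = p(g) = f, p(q(f)) = p(f) = g, p(q(g)) = p(b) = a.
Hence p ∘ q = [d b e c f g a].

d b e c f g a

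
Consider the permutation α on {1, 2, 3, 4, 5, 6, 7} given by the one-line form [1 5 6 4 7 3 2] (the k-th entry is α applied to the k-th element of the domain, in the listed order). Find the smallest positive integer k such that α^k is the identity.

The disjoint-cycle form of α has cycle lengths 3, 2, 1, 1.
Since disjoint cycles commute, ord(α) = lcm(3, 2) = 6.

6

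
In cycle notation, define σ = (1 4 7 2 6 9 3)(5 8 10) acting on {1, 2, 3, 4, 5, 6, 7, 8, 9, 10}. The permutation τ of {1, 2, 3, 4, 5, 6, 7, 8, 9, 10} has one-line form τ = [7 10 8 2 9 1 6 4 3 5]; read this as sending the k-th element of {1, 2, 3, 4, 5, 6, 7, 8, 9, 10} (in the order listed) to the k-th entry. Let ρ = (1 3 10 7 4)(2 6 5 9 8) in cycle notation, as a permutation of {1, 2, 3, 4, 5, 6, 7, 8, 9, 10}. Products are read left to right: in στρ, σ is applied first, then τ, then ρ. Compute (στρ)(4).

Apply the permutations in order: σ(4) = 7, then τ(7) = 6, then ρ(6) = 5. So (στρ)(4) = 5.

5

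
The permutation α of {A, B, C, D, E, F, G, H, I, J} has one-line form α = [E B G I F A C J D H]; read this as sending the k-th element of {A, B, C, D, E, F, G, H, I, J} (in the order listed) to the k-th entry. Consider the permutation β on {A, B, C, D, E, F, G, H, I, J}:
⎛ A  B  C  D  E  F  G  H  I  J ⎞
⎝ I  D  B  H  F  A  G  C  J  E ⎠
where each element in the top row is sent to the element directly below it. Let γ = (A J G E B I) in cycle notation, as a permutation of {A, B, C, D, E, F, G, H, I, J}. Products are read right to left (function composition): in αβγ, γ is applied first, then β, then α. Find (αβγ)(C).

B

(αβγ)(C) = α(β(γ(C))). γ(C) = C, then β(C) = B, then α(B) = B, so the result is B.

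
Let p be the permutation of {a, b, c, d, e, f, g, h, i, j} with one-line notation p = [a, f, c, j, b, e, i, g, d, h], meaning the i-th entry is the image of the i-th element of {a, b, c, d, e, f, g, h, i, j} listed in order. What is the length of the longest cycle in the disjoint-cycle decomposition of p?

5

Decomposing into disjoint cycles gives (b f e)(d j h g i); the longest has length 5.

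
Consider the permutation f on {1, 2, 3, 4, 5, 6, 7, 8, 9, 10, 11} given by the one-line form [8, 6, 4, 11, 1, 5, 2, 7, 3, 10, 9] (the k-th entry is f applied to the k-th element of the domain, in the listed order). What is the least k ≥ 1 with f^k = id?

Decomposing into disjoint cycles gives cycle lengths 6, 4, 1.
Since disjoint cycles commute, ord(f) = lcm(6, 4) = 12.

12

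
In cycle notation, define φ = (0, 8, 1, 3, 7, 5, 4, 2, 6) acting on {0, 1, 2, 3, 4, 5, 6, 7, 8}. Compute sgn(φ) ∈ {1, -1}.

The cycle lengths are 9.
A cycle is odd iff its length is even; φ has 0 even-length cycles, so sgn(φ) = (−1)^0 and φ is even.

1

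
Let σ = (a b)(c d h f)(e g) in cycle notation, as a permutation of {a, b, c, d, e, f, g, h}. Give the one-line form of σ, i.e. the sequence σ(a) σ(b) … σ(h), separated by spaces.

Reading each image from the cycles: a→b, b→a, c→d, d→h, e→g, f→c, g→e, h→f.
So the one-line form is b a d h g c e f.

b a d h g c e f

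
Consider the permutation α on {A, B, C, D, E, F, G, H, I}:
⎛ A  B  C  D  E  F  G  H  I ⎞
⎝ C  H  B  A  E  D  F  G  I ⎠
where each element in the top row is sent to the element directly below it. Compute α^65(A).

Tracing A → C → … returns to A after 7 steps, so A lies in a 7-cycle (A, C, B, H, G, F, D).
On a 7-cycle, α^7 is the identity, so α^65 = α^2 there (65 ≡ 2 mod 7).
Advancing 2 steps from A: A → C → B.

B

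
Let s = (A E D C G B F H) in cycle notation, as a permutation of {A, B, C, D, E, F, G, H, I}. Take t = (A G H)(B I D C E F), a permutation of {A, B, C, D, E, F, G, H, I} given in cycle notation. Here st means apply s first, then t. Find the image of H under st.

First apply s: s(H) = A, then t(A) = G. Thus (st)(H) = G.

G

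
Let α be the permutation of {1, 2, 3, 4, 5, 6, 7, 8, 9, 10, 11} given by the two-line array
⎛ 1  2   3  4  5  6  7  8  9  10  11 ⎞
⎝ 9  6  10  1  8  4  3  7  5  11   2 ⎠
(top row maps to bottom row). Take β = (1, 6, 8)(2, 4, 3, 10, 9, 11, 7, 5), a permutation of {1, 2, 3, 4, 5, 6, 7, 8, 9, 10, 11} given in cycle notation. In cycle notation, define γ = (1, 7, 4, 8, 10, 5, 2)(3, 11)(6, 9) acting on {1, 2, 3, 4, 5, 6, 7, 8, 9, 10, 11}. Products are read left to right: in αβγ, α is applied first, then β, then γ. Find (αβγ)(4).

Chase 4: α(4) = 1; β(1) = 6; γ(6) = 9. Hence (αβγ)(4) = 9.

9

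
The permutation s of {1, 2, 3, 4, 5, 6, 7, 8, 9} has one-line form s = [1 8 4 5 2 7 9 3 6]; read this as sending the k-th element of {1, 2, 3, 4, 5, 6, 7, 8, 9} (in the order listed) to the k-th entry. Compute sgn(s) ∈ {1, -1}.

In disjoint-cycle form the cycle lengths are 5, 3, 1.
A cycle is odd iff its length is even; s has 0 even-length cycles, so sgn(s) = (−1)^0 and s is even.

1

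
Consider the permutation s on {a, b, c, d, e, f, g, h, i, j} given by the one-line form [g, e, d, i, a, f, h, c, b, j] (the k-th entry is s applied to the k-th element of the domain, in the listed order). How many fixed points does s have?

2

The fixed points (elements with s(x) = x) are {f, j}, so there are 2.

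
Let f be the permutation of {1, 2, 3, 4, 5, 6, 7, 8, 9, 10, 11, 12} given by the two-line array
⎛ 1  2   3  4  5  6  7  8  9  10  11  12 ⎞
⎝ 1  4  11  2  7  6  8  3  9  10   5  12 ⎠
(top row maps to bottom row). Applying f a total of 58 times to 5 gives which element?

Tracing 5 → 7 → … returns to 5 after 5 steps, so 5 lies in a 5-cycle (3, 11, 5, 7, 8).
Since the cycle has length 5, f^58 acts on it the same as f^3 (58 mod 5 = 3).
Advancing 3 steps from 5: 5 → 7 → 8 → 3.

3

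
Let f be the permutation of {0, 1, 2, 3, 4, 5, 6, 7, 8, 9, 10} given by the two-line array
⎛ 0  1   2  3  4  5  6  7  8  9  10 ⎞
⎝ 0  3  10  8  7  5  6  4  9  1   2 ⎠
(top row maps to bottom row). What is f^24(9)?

9

Tracing 9 → 1 → … returns to 9 after 4 steps, so 9 lies in a 4-cycle (1 3 8 9).
On a 4-cycle, f^4 is the identity, so f^24 = f^0 there (24 ≡ 0 mod 4).
So f^24(9) = 9.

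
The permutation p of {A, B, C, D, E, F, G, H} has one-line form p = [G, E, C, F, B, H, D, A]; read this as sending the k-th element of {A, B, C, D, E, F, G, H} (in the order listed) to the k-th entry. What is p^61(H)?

A

Tracing H → A → … returns to H after 5 steps, so H lies in a 5-cycle (A G D F H).
On a 5-cycle, p^5 is the identity, so p^61 = p^1 there (61 ≡ 1 mod 5).
Advancing 1 step from H: H → A.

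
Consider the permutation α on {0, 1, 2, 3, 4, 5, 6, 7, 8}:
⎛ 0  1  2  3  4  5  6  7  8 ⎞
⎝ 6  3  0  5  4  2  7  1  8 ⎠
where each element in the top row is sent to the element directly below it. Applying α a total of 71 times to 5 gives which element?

2

Tracing 5 → 2 → … returns to 5 after 7 steps, so 5 lies in a 7-cycle (0 6 7 1 3 5 2).
Since the cycle has length 7, α^71 acts on it the same as α^1 (71 mod 7 = 1).
Stepping 1 place around the cycle: 5 → 2.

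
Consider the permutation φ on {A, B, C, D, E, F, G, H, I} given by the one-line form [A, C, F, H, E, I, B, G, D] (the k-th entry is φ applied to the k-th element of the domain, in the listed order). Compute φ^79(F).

Tracing F → I → … returns to F after 7 steps, so F lies in a 7-cycle (B C F I D H G).
Powers repeat with period 7 on this cycle, and 79 mod 7 = 2, so φ^79(F) = φ^2(F).
Stepping 2 places around the cycle: F → I → D.

D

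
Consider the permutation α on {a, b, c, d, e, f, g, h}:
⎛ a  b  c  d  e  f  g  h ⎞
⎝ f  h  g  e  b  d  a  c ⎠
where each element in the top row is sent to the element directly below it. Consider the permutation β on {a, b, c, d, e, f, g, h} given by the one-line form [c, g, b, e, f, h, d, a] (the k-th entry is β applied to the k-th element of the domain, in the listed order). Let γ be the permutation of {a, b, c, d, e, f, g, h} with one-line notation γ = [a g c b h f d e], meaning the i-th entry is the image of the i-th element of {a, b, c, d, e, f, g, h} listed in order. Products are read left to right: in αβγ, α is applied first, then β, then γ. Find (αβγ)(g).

c

(αβγ)(g) = γ(β(α(g))). α(g) = a, then β(a) = c, then γ(c) = c, so the result is c.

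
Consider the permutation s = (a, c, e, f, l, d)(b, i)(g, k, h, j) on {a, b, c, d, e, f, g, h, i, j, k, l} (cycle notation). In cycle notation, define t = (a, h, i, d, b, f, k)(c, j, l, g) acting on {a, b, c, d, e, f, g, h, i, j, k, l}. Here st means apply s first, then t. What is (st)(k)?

i

(st)(k) = t(s(k)). s(k) = h, then t(h) = i. So (st)(k) = i.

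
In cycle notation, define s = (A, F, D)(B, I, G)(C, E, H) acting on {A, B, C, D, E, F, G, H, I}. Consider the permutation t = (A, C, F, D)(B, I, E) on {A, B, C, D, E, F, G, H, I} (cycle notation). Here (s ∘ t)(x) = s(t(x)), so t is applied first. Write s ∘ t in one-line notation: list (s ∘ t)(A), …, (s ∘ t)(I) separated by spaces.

E G D F I A B C H

Chase each element through t then s: A → C → E; B → I → G; C → F → D; D → A → F; E → B → I; F → D → A; G → G → B; H → H → C; I → E → H.
Collecting the images, s ∘ t = [E G D F I A B C H].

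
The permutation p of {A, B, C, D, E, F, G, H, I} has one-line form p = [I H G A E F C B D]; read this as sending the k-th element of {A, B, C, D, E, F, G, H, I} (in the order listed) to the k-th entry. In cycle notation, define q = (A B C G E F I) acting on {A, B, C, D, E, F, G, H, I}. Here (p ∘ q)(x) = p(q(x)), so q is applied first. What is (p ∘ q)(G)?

E

(p ∘ q)(G) = p(q(G)). q(G) = E, then p(E) = E. So (p ∘ q)(G) = E.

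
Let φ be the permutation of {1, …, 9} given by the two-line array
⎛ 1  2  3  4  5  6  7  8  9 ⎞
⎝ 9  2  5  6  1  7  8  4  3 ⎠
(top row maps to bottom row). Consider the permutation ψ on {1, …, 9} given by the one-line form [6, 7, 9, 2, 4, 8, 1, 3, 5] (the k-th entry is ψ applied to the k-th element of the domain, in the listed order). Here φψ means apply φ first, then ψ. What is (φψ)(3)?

4

First apply φ: φ(3) = 5, then ψ(5) = 4. Thus (φψ)(3) = 4.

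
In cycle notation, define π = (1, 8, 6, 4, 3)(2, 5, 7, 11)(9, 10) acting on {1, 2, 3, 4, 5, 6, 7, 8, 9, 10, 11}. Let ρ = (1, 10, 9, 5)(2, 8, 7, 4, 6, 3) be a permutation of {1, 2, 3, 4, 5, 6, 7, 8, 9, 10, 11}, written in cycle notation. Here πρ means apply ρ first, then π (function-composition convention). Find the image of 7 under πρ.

(πρ)(7) = π(ρ(7)). ρ(7) = 4, then π(4) = 3. So (πρ)(7) = 3.

3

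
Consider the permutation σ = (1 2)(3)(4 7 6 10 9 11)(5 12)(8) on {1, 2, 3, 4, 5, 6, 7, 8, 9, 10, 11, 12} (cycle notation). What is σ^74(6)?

6 lies in the 6-cycle (4 7 6 10 9 11).
On a 6-cycle, σ^6 is the identity, so σ^74 = σ^2 there (74 ≡ 2 mod 6).
Stepping 2 places around the cycle: 6 → 10 → 9.

9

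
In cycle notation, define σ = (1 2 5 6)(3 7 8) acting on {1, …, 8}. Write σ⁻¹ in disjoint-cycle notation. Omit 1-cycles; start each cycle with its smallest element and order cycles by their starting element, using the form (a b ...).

If σ sends a → b within a cycle, σ⁻¹ sends b → a; equivalently, reverse each cycle.
Reversing each cycle of σ and rotating so the smallest element leads gives (1 6 5 2)(3 8 7).

(1 6 5 2)(3 8 7)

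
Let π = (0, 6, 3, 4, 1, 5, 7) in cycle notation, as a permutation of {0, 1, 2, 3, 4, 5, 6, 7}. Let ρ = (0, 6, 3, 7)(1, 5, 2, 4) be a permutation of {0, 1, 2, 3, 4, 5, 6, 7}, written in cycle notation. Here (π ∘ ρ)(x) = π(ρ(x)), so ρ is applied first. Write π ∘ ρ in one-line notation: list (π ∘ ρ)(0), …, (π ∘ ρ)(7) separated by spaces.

3 7 1 0 5 2 4 6

For each element, apply ρ then π: 0 → 6 → 3; 1 → 5 → 7; 2 → 4 → 1; 3 → 7 → 0; 4 → 1 → 5; 5 → 2 → 2; 6 → 3 → 4; 7 → 0 → 6.
So π ∘ ρ in one-line form is 3 7 1 0 5 2 4 6.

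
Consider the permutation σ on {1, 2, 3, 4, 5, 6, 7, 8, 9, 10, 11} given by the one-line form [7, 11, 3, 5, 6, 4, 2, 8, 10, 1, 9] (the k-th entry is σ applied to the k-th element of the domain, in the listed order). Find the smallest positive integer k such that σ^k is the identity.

Writing σ as disjoint cycles, the cycle lengths are 6, 3, 1, 1.
The order of σ is the least common multiple of its cycle lengths: lcm(6, 3) = 6.

6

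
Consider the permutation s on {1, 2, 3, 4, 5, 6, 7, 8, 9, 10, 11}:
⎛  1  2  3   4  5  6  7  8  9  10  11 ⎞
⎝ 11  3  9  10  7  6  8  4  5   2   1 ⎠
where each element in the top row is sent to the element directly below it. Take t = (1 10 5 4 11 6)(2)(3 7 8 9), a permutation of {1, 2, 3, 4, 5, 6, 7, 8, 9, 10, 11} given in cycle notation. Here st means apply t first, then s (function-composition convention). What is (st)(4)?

(st)(4) = s(t(4)). t(4) = 11, then s(11) = 1. So (st)(4) = 1.

1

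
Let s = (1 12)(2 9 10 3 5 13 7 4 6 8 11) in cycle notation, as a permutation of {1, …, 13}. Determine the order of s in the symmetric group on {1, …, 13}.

The cycle type of s is (11, 2).
The order of s is the least common multiple of its cycle lengths: lcm(11, 2) = 22.

22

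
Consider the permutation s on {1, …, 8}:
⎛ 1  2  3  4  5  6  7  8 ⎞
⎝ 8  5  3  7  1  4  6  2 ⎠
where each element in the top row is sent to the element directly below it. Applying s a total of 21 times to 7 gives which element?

7

Tracing 7 → 6 → … returns to 7 after 3 steps, so 7 lies in a 3-cycle (4 7 6).
Since the cycle has length 3, s^21 acts on it the same as s^0 (21 mod 3 = 0).
So s^21(7) = 7.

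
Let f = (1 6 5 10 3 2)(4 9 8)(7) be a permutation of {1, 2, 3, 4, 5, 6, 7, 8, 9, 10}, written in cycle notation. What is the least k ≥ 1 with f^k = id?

6

The cycle type of f is (6, 3, 1).
The order of f is the least common multiple of its cycle lengths: lcm(6, 3) = 6.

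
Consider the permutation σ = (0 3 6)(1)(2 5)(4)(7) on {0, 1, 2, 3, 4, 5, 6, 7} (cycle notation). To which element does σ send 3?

6

In the cycle (0 3 6), 3 is followed by 6, so σ(3) = 6.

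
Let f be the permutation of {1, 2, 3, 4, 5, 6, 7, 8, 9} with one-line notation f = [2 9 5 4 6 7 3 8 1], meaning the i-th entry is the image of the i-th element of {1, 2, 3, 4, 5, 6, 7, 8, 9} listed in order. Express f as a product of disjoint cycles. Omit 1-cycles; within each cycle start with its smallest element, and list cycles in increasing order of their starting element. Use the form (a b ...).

Iterating f from 1 gives 1 → 2 → 9 → 1; that is the 3-cycle (1 2 9).
Repeating from the next unused element and collecting all non-trivial cycles gives (1 2 9)(3 5 6 7).

(1 2 9)(3 5 6 7)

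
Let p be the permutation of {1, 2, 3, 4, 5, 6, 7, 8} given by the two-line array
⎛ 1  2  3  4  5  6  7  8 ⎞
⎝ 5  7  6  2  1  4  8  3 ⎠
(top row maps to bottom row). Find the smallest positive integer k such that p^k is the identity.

6

The disjoint-cycle form of p has cycle lengths 6, 2.
Since disjoint cycles commute, ord(p) = lcm(6, 2) = 6.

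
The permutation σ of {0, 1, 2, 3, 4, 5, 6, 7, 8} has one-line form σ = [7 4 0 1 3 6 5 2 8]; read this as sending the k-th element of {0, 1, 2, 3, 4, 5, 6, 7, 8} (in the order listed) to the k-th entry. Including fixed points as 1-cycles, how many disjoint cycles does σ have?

4

The cycle decomposition is (0 7 2)(1 4 3)(5 6)(8), which has 4 cycles (counting 1-cycles).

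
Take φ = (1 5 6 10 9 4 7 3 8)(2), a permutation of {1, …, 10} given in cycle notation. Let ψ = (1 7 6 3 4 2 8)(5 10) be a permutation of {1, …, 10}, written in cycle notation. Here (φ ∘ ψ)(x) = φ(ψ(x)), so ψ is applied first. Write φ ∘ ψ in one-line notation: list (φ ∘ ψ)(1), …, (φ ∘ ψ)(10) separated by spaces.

For each element, apply ψ then φ: 1 → 7 → 3; 2 → 8 → 1; 3 → 4 → 7; 4 → 2 → 2; 5 → 10 → 9; 6 → 3 → 8; 7 → 6 → 10; 8 → 1 → 5; 9 → 9 → 4; 10 → 5 → 6.
Collecting the images, φ ∘ ψ = [3 1 7 2 9 8 10 5 4 6].

3 1 7 2 9 8 10 5 4 6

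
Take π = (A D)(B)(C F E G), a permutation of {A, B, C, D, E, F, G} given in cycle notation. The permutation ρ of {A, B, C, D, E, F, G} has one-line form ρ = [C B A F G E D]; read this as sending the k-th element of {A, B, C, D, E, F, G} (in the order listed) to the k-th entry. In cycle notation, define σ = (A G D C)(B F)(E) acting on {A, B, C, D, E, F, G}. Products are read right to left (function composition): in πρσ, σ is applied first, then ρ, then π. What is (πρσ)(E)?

Apply the permutations in order: σ(E) = E, then ρ(E) = G, then π(G) = C. So (πρσ)(E) = C.

C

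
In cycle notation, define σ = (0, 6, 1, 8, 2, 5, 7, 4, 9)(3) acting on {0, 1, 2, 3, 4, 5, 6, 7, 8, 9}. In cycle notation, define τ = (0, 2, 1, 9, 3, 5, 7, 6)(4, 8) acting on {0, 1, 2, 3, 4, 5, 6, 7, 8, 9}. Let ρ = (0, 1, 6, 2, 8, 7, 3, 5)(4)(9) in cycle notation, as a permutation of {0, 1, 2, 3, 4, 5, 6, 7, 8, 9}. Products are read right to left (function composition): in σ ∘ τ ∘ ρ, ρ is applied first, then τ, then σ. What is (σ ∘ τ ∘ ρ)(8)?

1

Chase 8: ρ(8) = 7; τ(7) = 6; σ(6) = 1. Hence (σ ∘ τ ∘ ρ)(8) = 1.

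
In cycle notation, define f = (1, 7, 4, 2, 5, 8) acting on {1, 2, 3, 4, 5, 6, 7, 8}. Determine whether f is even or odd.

The cycle lengths are 6, 1, 1.
A cycle is odd iff its length is even; f has 1 even-length cycle, so sgn(f) = (−1)^1 and f is odd.

odd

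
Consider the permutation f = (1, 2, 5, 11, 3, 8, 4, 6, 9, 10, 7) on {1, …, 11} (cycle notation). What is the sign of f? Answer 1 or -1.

The cycle lengths are 11.
A cycle of length ℓ contributes ℓ−1 transpositions, so f is a product of 10 transpositions — even.

1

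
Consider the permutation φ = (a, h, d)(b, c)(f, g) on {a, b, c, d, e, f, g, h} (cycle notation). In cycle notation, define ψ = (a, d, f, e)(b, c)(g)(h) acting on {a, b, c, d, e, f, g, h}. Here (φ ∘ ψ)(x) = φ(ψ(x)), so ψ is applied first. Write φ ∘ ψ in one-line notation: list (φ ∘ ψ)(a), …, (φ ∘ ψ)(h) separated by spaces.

a b c g h e f d

For each element, apply ψ then φ: a → d → a; b → c → b; c → b → c; d → f → g; e → a → h; f → e → e; g → g → f; h → h → d.
So φ ∘ ψ in one-line form is a b c g h e f d.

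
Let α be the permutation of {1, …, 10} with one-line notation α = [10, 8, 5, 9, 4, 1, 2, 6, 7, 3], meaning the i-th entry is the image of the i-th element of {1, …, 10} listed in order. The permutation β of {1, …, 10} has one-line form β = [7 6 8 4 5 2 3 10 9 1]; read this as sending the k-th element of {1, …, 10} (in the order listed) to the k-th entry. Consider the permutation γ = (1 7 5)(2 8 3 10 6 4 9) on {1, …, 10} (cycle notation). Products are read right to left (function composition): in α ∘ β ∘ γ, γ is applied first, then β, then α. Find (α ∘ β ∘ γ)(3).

10

Chase 3: γ(3) = 10; β(10) = 1; α(1) = 10. Hence (α ∘ β ∘ γ)(3) = 10.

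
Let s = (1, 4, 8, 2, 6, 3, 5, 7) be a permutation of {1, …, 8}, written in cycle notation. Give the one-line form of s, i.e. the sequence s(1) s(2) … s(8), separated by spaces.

4 6 5 8 7 3 1 2

Image by image: 1↦4, 2↦6, 3↦5, 4↦8, 5↦7, 6↦3, 7↦1, 8↦2.
So the one-line form is 4 6 5 8 7 3 1 2.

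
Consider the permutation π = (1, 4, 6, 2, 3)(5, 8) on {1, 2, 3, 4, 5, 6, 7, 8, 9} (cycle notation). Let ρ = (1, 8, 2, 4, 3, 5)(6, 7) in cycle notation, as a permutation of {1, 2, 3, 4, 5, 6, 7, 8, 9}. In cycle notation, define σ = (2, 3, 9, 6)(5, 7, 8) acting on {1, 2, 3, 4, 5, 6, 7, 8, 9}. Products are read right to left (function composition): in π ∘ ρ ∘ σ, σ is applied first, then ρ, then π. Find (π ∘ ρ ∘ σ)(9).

7

Chase 9: σ(9) = 6; ρ(6) = 7; π(7) = 7. Hence (π ∘ ρ ∘ σ)(9) = 7.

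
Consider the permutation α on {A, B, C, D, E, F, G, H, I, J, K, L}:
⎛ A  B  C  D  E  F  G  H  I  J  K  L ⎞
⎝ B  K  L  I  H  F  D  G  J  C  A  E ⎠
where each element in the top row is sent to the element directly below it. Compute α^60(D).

L

Tracing D → I → … returns to D after 8 steps, so D lies in an 8-cycle (C, L, E, H, G, D, I, J).
Powers repeat with period 8 on this cycle, and 60 mod 8 = 4, so α^60(D) = α^4(D).
Advancing 4 steps from D: D → I → J → C → L.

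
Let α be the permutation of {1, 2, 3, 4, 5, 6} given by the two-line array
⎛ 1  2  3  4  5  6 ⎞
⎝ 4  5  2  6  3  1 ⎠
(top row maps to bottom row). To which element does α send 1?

4

The entry below 1 in the array is 4, so α(1) = 4.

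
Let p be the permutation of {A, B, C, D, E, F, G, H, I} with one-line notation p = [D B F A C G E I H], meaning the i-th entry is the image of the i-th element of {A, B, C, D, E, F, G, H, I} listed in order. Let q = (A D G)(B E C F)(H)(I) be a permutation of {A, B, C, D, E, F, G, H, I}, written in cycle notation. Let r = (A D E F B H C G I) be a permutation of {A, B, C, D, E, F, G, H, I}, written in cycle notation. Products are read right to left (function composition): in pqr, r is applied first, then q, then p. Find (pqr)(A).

Chase A: r(A) = D; q(D) = G; p(G) = E. Hence (pqr)(A) = E.

E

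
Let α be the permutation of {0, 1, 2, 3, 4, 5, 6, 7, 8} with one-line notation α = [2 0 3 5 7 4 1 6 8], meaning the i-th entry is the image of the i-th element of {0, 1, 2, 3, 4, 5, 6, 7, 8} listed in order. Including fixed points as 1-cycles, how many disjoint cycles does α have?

2

The cycle decomposition is (0 2 3 5 4 7 6 1)(8), which has 2 cycles (counting 1-cycles).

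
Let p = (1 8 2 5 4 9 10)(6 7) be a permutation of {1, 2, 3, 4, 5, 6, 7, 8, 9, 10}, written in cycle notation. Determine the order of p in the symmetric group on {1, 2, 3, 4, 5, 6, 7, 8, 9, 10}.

14

The disjoint cycles have lengths 7, 2, 1.
The order of p is the least common multiple of its cycle lengths: lcm(7, 2) = 14.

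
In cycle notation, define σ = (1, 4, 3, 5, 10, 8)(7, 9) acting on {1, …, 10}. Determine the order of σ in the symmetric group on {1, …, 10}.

6

The cycle type of σ is (6, 2, 1, 1).
Since disjoint cycles commute, ord(σ) = lcm(6, 2) = 6.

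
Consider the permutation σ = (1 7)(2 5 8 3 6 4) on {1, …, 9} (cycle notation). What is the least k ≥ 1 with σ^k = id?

6

The disjoint cycles have lengths 6, 2, 1.
Since disjoint cycles commute, ord(σ) = lcm(6, 2) = 6.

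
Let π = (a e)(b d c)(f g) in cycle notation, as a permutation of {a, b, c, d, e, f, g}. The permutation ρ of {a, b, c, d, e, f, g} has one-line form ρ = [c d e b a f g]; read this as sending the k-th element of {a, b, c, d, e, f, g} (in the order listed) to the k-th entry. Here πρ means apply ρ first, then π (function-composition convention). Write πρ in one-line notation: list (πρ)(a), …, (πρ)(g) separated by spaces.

Chase each element through ρ then π: a → c → b; b → d → c; c → e → a; d → b → d; e → a → e; f → f → g; g → g → f.
So πρ in one-line form is b c a d e g f.

b c a d e g f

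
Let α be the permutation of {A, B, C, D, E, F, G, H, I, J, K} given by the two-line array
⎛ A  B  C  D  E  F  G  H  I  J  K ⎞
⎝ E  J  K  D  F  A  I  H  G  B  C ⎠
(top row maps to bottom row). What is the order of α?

Decomposing into disjoint cycles gives cycle lengths 3, 2, 2, 2, 1, 1.
The order is lcm(3, 2, 2, 2) = 6.

6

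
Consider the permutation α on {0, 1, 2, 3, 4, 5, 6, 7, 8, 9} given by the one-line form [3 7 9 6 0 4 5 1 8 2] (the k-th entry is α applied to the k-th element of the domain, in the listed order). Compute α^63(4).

Tracing 4 → 0 → … returns to 4 after 5 steps, so 4 lies in a 5-cycle (0, 3, 6, 5, 4).
Powers repeat with period 5 on this cycle, and 63 mod 5 = 3, so α^63(4) = α^3(4).
Advancing 3 steps from 4: 4 → 0 → 3 → 6.

6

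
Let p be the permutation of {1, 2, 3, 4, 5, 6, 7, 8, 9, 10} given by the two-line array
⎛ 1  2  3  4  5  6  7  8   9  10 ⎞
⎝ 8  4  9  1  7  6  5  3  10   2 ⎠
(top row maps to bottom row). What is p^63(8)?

Tracing 8 → 3 → … returns to 8 after 7 steps, so 8 lies in a 7-cycle (1, 8, 3, 9, 10, 2, 4).
Since the cycle has length 7, p^63 acts on it the same as p^0 (63 mod 7 = 0).
So p^63(8) = 8.

8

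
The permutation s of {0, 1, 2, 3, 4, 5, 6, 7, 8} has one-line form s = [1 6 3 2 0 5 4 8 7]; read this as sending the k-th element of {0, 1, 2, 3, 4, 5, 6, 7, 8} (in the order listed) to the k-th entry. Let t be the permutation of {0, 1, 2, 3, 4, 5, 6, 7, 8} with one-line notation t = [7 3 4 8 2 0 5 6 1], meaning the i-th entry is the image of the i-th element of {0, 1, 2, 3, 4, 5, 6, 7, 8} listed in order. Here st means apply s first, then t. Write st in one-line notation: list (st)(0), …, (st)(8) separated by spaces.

3 5 8 4 7 0 2 1 6

(st)(x) = t(s(x)). Computing each image: t(s(0)) = t(1) = 3, t(s(1)) = t(6) = 5, t(s(2)) = t(3) = 8, t(s(3)) = t(2) = 4, t(s(4)) = t(0) = 7, t(s(5)) = t(5) = 0, t(s(6)) = t(4) = 2, t(s(7)) = t(8) = 1, t(s(8)) = t(7) = 6.
Hence st = [3 5 8 4 7 0 2 1 6].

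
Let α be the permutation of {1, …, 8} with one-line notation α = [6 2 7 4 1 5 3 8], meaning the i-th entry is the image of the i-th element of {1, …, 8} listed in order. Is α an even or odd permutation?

In disjoint-cycle form the cycle lengths are 3, 2, 1, 1, 1.
A cycle is odd iff its length is even; α has 1 even-length cycle, so sgn(α) = (−1)^1 and α is odd.

odd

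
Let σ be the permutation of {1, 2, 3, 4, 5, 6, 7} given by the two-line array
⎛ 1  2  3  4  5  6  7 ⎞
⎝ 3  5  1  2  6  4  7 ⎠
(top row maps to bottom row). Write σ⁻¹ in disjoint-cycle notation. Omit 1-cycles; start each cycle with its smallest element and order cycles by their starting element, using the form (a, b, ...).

The cycle decomposition of σ is (1, 3)(2, 5, 6, 4).
Reversing each cycle (and rotating so the smallest element leads) gives σ⁻¹ = (1, 3)(2, 4, 6, 5).

(1, 3)(2, 4, 6, 5)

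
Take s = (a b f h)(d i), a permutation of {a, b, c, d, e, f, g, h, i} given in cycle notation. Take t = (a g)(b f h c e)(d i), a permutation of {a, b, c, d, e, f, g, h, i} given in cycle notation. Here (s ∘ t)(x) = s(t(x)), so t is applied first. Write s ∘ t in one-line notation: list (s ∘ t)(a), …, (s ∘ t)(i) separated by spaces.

(s ∘ t)(x) = s(t(x)). Computing each image: s(t(a)) = s(g) = g, s(t(b)) = s(f) = h, s(t(c)) = s(e) = e, s(t(d)) = s(i) = d, s(t(e)) = s(b) = f, s(t(f)) = s(h) = a, s(t(g)) = s(a) = b, s(t(h)) = s(c) = c, s(t(i)) = s(d) = i.
Hence s ∘ t = [g h e d f a b c i].

g h e d f a b c i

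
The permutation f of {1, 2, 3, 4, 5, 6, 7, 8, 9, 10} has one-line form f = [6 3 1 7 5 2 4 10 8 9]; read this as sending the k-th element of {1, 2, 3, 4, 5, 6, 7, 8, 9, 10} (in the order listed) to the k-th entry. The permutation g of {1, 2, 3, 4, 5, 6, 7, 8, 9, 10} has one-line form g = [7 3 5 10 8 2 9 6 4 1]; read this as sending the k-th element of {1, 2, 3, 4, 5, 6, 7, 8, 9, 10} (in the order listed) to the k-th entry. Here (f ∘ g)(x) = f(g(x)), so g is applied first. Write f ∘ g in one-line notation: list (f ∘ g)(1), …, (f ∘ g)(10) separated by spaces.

(f ∘ g)(x) = f(g(x)). Computing each image: f(g(1)) = f(7) = 4, f(g(2)) = f(3) = 1, f(g(3)) = f(5) = 5, f(g(4)) = f(10) = 9, f(g(5)) = f(8) = 10, f(g(6)) = f(2) = 3, f(g(7)) = f(9) = 8, f(g(8)) = f(6) = 2, f(g(9)) = f(4) = 7, f(g(10)) = f(1) = 6.
Hence f ∘ g = [4 1 5 9 10 3 8 2 7 6].

4 1 5 9 10 3 8 2 7 6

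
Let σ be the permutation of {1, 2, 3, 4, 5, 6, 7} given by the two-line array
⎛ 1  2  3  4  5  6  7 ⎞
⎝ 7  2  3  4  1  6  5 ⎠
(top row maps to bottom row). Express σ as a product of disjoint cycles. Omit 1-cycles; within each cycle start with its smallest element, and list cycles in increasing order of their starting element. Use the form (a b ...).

Start at 1 and follow images: 1 → 7 → 5 → 1, giving the cycle (1 7 5).
Repeating from the next unused element and collecting all non-trivial cycles gives (1 7 5).

(1 7 5)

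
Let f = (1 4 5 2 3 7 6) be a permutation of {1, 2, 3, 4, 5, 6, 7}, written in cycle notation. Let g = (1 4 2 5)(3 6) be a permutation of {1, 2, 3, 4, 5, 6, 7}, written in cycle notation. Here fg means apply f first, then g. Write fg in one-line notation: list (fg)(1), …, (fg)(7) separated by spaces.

2 6 7 1 5 4 3

(fg)(x) = g(f(x)). Computing each image: g(f(1)) = g(4) = 2, g(f(2)) = g(3) = 6, g(f(3)) = g(7) = 7, g(f(4)) = g(5) = 1, g(f(5)) = g(2) = 5, g(f(6)) = g(1) = 4, g(f(7)) = g(6) = 3.
Hence fg = [2 6 7 1 5 4 3].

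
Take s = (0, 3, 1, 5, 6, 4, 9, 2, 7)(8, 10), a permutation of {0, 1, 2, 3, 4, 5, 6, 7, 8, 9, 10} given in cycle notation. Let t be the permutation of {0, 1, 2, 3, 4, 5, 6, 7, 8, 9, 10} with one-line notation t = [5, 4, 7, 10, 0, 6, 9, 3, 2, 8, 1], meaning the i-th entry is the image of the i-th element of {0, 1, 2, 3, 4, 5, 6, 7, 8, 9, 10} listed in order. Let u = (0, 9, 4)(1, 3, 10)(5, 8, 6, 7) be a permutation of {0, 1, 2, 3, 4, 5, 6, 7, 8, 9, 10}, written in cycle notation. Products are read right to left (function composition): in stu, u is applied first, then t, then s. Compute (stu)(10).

9

Chase 10: u(10) = 1; t(1) = 4; s(4) = 9. Hence (stu)(10) = 9.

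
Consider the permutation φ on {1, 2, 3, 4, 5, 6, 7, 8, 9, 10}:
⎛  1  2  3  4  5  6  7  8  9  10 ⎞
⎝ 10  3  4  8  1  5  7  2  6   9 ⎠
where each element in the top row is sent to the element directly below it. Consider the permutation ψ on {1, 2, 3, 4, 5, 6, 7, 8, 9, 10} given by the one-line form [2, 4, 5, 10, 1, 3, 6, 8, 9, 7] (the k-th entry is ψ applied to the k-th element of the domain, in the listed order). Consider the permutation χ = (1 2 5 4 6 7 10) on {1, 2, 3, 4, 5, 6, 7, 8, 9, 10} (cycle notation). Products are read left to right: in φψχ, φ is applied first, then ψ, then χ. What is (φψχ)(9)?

3

(φψχ)(9) = χ(ψ(φ(9))). φ(9) = 6, then ψ(6) = 3, then χ(3) = 3, so the result is 3.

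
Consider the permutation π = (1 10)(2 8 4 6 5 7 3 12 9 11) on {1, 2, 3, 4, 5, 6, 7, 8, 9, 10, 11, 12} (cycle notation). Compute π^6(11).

11 lies in the 10-cycle (2 8 4 6 5 7 3 12 9 11).
Advancing 6 steps from 11: 11 → 2 → 8 → 4 → 6 → 5 → 7.

7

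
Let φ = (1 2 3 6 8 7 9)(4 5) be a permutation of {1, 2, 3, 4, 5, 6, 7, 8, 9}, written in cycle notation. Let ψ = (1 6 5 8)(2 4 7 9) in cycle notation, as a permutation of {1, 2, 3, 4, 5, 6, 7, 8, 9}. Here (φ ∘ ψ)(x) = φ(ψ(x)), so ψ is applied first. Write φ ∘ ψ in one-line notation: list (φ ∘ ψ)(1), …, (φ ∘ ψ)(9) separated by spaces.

8 5 6 9 7 4 1 2 3

For each element, apply ψ then φ: 1 → 6 → 8; 2 → 4 → 5; 3 → 3 → 6; 4 → 7 → 9; 5 → 8 → 7; 6 → 5 → 4; 7 → 9 → 1; 8 → 1 → 2; 9 → 2 → 3.
Collecting the images, φ ∘ ψ = [8 5 6 9 7 4 1 2 3].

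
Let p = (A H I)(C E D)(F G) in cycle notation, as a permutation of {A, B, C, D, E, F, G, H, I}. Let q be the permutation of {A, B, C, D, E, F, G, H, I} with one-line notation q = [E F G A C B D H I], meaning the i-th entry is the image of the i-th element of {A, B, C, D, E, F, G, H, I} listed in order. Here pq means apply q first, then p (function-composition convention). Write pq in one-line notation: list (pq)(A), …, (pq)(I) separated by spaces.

Chase each element through q then p: A → E → D; B → F → G; C → G → F; D → A → H; E → C → E; F → B → B; G → D → C; H → H → I; I → I → A.
Collecting the images, pq = [D G F H E B C I A].

D G F H E B C I A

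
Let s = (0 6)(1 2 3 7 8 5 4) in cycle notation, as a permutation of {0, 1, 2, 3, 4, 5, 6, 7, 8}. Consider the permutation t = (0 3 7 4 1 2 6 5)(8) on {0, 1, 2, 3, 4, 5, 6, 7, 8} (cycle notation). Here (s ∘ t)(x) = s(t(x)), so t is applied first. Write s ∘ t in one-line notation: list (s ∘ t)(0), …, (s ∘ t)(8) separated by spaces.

7 3 0 8 2 6 4 1 5

Chase each element through t then s: 0 → 3 → 7; 1 → 2 → 3; 2 → 6 → 0; 3 → 7 → 8; 4 → 1 → 2; 5 → 0 → 6; 6 → 5 → 4; 7 → 4 → 1; 8 → 8 → 5.
Collecting the images, s ∘ t = [7 3 0 8 2 6 4 1 5].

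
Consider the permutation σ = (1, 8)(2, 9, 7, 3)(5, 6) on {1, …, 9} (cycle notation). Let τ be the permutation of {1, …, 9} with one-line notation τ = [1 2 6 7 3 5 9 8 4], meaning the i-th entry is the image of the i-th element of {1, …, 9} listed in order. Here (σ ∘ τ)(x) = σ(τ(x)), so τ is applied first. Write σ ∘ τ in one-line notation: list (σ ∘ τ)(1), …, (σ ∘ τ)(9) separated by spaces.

Chase each element through τ then σ: 1 → 1 → 8; 2 → 2 → 9; 3 → 6 → 5; 4 → 7 → 3; 5 → 3 → 2; 6 → 5 → 6; 7 → 9 → 7; 8 → 8 → 1; 9 → 4 → 4.
So σ ∘ τ in one-line form is 8 9 5 3 2 6 7 1 4.

8 9 5 3 2 6 7 1 4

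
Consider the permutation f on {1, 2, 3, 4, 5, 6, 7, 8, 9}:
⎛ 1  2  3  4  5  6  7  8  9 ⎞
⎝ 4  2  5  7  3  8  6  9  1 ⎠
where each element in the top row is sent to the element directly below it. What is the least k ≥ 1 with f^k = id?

Writing f as disjoint cycles, the cycle lengths are 6, 2, 1.
Since disjoint cycles commute, ord(f) = lcm(6, 2) = 6.

6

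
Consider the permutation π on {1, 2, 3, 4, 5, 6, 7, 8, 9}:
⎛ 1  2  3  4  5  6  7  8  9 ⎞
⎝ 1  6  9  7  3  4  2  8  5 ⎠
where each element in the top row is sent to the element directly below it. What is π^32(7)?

7

Tracing 7 → 2 → … returns to 7 after 4 steps, so 7 lies in a 4-cycle (2, 6, 4, 7).
Powers repeat with period 4 on this cycle, and 32 mod 4 = 0, so π^32(7) = π^0(7).
So π^32(7) = 7.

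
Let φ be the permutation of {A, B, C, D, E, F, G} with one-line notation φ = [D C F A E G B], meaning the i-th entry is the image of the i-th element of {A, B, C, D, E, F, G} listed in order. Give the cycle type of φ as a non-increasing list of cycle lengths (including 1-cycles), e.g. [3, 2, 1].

The disjoint cycles are (A, D)(B, C, F, G)(E), with lengths 4, 2, 1 in non-increasing order.

[4, 2, 1]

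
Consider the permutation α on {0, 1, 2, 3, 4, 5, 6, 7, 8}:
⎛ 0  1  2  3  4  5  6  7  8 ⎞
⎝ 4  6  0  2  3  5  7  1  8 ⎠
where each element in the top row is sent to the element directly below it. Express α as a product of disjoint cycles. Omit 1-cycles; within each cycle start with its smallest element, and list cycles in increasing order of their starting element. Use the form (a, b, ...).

(0, 4, 3, 2)(1, 6, 7)

From 0: 0 → 4 → 3 → 2 → 0, closing the cycle (0, 4, 3, 2).
Continuing from each remaining unvisited element yields (0, 4, 3, 2)(1, 6, 7).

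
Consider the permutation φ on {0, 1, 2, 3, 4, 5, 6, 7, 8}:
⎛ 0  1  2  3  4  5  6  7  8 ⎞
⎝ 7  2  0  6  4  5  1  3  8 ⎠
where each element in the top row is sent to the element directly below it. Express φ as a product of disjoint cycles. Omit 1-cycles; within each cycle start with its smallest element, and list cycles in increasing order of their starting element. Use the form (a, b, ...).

(0, 7, 3, 6, 1, 2)

From 0: 0 → 7 → 3 → 6 → 1 → 2 → 0, closing the cycle (0, 7, 3, 6, 1, 2).
Continuing from each remaining unvisited element yields (0, 7, 3, 6, 1, 2).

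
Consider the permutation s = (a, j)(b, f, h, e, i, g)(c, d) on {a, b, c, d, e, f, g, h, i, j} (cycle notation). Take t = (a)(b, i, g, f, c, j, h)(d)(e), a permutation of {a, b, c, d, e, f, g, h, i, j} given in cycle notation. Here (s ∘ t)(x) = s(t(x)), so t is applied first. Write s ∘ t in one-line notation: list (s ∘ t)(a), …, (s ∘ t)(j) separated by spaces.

(s ∘ t)(x) = s(t(x)). Computing each image: s(t(a)) = s(a) = j, s(t(b)) = s(i) = g, s(t(c)) = s(j) = a, s(t(d)) = s(d) = c, s(t(e)) = s(e) = i, s(t(f)) = s(c) = d, s(t(g)) = s(f) = h, s(t(h)) = s(b) = f, s(t(i)) = s(g) = b, s(t(j)) = s(h) = e.
Hence s ∘ t = [j g a c i d h f b e].

j g a c i d h f b e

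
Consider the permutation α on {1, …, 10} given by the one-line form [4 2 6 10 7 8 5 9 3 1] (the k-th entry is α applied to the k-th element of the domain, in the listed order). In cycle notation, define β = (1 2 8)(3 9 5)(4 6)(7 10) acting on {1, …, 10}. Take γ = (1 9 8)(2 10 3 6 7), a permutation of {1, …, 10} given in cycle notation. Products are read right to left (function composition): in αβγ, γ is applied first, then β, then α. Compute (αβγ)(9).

Chase 9: γ(9) = 8; β(8) = 1; α(1) = 4. Hence (αβγ)(9) = 4.

4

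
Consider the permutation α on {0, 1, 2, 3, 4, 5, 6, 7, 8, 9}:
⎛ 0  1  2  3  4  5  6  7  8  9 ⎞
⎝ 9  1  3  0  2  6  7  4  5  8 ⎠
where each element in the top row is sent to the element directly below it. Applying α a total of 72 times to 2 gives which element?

Tracing 2 → 3 → … returns to 2 after 9 steps, so 2 lies in a 9-cycle (0 9 8 5 6 7 4 2 3).
Powers repeat with period 9 on this cycle, and 72 mod 9 = 0, so α^72(2) = α^0(2).
So α^72(2) = 2.

2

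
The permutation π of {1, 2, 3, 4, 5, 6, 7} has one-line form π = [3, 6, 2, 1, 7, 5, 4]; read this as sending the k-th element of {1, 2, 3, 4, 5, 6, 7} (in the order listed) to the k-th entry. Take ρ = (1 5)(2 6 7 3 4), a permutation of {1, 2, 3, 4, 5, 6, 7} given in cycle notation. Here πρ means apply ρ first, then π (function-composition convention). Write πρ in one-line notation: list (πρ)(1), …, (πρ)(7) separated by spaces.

7 5 1 6 3 4 2

For each element, apply ρ then π: 1 → 5 → 7; 2 → 6 → 5; 3 → 4 → 1; 4 → 2 → 6; 5 → 1 → 3; 6 → 7 → 4; 7 → 3 → 2.
Collecting the images, πρ = [7 5 1 6 3 4 2].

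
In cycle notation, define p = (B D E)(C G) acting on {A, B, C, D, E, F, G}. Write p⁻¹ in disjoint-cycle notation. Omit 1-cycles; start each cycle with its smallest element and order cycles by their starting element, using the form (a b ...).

Inverting a permutation written in cycle notation just reverses the order within every cycle.
Reversing each cycle of p and rotating so the smallest element leads gives (B E D)(C G).

(B E D)(C G)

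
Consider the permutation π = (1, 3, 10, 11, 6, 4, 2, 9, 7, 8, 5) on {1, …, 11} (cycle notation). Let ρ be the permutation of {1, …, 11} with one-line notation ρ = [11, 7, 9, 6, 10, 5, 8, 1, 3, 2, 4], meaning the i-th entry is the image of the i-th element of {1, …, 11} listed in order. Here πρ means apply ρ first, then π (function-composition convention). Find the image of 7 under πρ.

ρ(7) = 8, then π(8) = 5; composing gives (πρ)(7) = 5.

5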